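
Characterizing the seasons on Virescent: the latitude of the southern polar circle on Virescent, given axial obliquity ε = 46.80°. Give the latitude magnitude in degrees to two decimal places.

43.20°

The polar circle is the lowest latitude that experiences at least one full rotation of continuous darkness at the northern-summer solstice; it lies at |φ| = 90° − ε = 90° − 46.80° = 43.20°.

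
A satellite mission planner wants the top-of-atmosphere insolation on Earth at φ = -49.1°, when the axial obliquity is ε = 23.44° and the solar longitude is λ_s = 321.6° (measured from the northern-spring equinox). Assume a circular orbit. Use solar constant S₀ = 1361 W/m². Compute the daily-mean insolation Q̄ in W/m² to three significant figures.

Q̄ ≈ 414 W/m²

Solar declination: sin δ = sin ε · sin λ_s = sin 23.44° × sin 321.6° = -0.24709, so δ = -14.305°.
cos H₀ = −tan(-49.1°) tan(-14.305°) = -0.2944, H₀ = 1.8696 rad.
Bracket: H₀ sin φ sin δ + cos φ cos δ sin H₀ = 1.8696×-0.75585×-0.24709 + 0.65474×0.96899×0.95569 = 0.349172 + 0.606325 = 0.955497.
Q̄ = (S₀/π) × [bracket] = (1361/π) × 0.955497 = 413.9 W/m².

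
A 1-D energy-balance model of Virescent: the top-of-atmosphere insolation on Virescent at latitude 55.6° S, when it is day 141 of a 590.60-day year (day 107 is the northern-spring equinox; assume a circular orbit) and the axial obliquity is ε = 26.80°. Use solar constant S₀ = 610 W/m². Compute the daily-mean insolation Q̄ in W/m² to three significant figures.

Q̄ ≈ 71.2 W/m²

Solar longitude: λ_s = 360° × (141 − 107)/590.60 = 20.725°.
sin δ = sin 26.80° × sin 20.725° = 0.15956, so δ = +9.181°.
cos H₀ = −tan(-55.6°) tan(+9.181°) = 0.2360, H₀ = 1.3325 rad.
Bracket: H₀ sin φ sin δ + cos φ cos δ sin H₀ = 1.3325×-0.82511×0.15956 + 0.56497×0.98719×0.97174 = -0.175430 + 0.541971 = 0.366541.
Q̄ = (S₀/π) × [bracket] = (610/π) × 0.366541 = 71.17 W/m².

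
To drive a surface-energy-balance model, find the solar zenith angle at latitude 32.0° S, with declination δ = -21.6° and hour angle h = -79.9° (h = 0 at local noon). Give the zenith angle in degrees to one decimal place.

cos θ_z = sin ϕ sin δ + cos ϕ cos δ cos h = 0.195076 + 0.138276 = 0.333352.
θ_z = arccos(0.333352) = 70.5°.

θ_z = 70.5°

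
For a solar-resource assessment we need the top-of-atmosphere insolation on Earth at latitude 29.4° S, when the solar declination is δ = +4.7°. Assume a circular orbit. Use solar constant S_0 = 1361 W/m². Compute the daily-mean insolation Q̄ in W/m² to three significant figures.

cos h₀ = −tan(-29.4°) tan(+4.700°) = 0.0463, h₀ = 1.5245 rad.
Bracket: h₀ sin ϕ sin δ + cos ϕ cos δ sin h₀ = 1.5245×-0.49090×0.08194 + 0.87121×0.99664×0.99893 = -0.061322 + 0.867354 = 0.806032.
Q̄ = (S_0/π) × [bracket] = (1361/π) × 0.806032 = 349.2 W/m².

Q̄ ≈ 349 W/m²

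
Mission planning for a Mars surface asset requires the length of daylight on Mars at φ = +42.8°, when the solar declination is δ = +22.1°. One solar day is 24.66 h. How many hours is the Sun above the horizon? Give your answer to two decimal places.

15.36 h

cos H₀ = −tan φ · tan δ = −tan(+42.8°) × tan(+22.100°) = -0.3760, so H₀ = 1.9563 rad = 112.09°.
Daylight = 2H₀/(2π) × 24.66 h = (1.9563/π) × 24.66 = 15.36 h.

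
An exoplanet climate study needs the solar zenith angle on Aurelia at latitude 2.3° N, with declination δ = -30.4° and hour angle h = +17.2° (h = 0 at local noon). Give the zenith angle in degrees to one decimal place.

θ_z = 36.6°

cos θ_z = sin φ sin δ + cos φ cos δ cos h = -0.020308 + 0.823277 = 0.802969.
θ_z = arccos(0.802969) = 36.6°.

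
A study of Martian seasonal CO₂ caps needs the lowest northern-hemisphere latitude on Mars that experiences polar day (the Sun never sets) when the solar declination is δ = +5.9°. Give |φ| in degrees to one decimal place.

|φ| = 84.1°

Polar day requires cos H₀ = −tan φ tan δ ≤ −1, i.e. tan φ tan δ ≥ 1.
The boundary is |tan φ| · |tan δ| = 1, so |φ| = 90° − |δ| = 90° − 5.9° = 84.1° in the northern hemisphere.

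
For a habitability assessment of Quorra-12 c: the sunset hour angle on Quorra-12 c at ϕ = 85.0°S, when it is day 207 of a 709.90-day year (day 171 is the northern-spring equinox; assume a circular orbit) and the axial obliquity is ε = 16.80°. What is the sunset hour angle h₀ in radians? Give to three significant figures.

Solar longitude: L_s = 360° × (207 − 171)/709.90 = 18.256°.
sin δ = sin 16.80° × sin 18.256° = 0.09054, so δ = +5.195°.
cos h₀ = −tan ϕ · tan δ = 1.0392 ≥ 1, so the host star never rises (polar night) and h₀ = 0.

h₀ = 0.00 rad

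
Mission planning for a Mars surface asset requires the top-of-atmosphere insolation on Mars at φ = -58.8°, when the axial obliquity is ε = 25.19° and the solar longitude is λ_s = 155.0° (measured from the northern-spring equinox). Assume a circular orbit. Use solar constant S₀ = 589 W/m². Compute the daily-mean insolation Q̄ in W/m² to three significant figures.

Solar declination: sin δ = sin ε · sin λ_s = sin 25.19° × sin 155.0° = 0.17988, so δ = +10.362°.
cos H₀ = −tan(-58.8°) tan(+10.362°) = 0.3019, H₀ = 1.2641 rad.
Bracket: H₀ sin φ sin δ + cos φ cos δ sin H₀ = 1.2641×-0.85536×0.17988 + 0.51803×0.98369×0.95333 = -0.194497 + 0.485799 = 0.291302.
Q̄ = (S₀/π) × [bracket] = (589/π) × 0.291302 = 54.61 W/m².

Q̄ ≈ 54.6 W/m²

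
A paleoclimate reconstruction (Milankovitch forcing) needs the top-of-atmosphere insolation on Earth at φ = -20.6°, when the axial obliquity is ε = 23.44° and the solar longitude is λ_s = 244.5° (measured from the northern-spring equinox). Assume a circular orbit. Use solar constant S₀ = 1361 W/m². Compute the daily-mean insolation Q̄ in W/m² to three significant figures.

Q̄ ≈ 468 W/m²

Solar declination: sin δ = sin ε · sin λ_s = sin 23.44° × sin 244.5° = -0.35904, so δ = -21.041°.
cos H₀ = −tan(-20.6°) tan(-21.041°) = -0.1446, H₀ = 1.7159 rad.
Bracket: H₀ sin φ sin δ + cos φ cos δ sin H₀ = 1.7159×-0.35184×-0.35904 + 0.93606×0.93332×0.98949 = 0.216760 + 0.864462 = 1.081222.
Q̄ = (S₀/π) × [bracket] = (1361/π) × 1.081222 = 468.4 W/m².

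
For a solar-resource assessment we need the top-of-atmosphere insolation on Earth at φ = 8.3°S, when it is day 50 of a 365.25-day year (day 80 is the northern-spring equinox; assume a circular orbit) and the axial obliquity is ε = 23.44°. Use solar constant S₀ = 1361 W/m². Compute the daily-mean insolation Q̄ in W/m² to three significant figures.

Q̄ ≈ 440 W/m²

Solar longitude: λ_s = 360° × (50 − 80)/365.25 = -29.569°, i.e. -29.569° + 360° = 330.431°.
sin δ = sin 23.44° × sin 330.431° = -0.19630, so δ = -11.320°.
cos H₀ = −tan(-8.3°) tan(-11.320°) = -0.0292, H₀ = 1.6000 rad.
Bracket: H₀ sin φ sin δ + cos φ cos δ sin H₀ = 1.6000×-0.14436×-0.19630 + 0.98953×0.98054×0.99957 = 0.045341 + 0.969857 = 1.015198.
Q̄ = (S₀/π) × [bracket] = (1361/π) × 1.015198 = 439.8 W/m².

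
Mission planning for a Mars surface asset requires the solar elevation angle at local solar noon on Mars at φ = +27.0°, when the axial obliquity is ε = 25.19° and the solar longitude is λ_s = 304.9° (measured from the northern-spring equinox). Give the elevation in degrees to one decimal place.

42.6°

Solar declination: sin δ = sin ε · sin λ_s = sin 25.19° × sin 304.9° = -0.34907, so δ = -20.431°.
At local noon the hour angle is zero, so the zenith angle equals |φ − δ| = |+27.0° − (-20.431°)| = 47.431°.
Elevation = 90° − 47.431° = 42.6°.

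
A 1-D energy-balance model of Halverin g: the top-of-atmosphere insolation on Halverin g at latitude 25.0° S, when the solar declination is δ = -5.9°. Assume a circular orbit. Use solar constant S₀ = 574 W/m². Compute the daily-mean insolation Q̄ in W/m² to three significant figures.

Q̄ ≈ 177 W/m²

cos H₀ = −tan(-25.0°) tan(-5.900°) = -0.0482, H₀ = 1.6190 rad.
Bracket: H₀ sin φ sin δ + cos φ cos δ sin H₀ = 1.6190×-0.42262×-0.10279 + 0.90631×0.99470×0.99884 = 0.070331 + 0.900461 = 0.970792.
Q̄ = (S₀/π) × [bracket] = (574/π) × 0.970792 = 177.4 W/m².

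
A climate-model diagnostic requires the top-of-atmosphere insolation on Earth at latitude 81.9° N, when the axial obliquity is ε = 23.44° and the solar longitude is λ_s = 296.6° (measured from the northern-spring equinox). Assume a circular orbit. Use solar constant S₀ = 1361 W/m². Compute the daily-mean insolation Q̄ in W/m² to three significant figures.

Q̄ ≈ 0.00 W/m²

Solar declination: sin δ = sin ε · sin λ_s = sin 23.44° × sin 296.6° = -0.35568, so δ = -20.835°.
cos H₀ = −tan(+81.9°) tan(-20.835°) = 2.6740 ≥ 1 ⇒ polar night, H₀ = 0 and Q̄ = 0.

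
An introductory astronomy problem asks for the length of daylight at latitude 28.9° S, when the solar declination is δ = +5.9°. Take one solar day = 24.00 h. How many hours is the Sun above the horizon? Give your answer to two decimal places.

11.56 h

cos h₀ = −tan ϕ · tan δ = −tan(-28.9°) × tan(+5.900°) = 0.0570, so h₀ = 1.5137 rad = 86.73°.
Daylight = 2h₀/(2π) × 24.00 h = (1.5137/π) × 24.00 = 11.56 h.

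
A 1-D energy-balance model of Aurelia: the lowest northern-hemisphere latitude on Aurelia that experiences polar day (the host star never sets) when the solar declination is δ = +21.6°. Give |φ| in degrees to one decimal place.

Polar day requires cos H₀ = −tan φ tan δ ≤ −1, i.e. tan φ tan δ ≥ 1.
The boundary is |tan φ| · |tan δ| = 1, so |φ| = 90° − |δ| = 90° − 21.6° = 68.4° in the northern hemisphere.

|φ| = 68.4°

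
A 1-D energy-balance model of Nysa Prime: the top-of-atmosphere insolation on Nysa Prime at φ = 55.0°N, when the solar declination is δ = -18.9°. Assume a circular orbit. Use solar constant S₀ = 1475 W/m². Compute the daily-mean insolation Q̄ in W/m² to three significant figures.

Q̄ ≈ 90.2 W/m²

cos H₀ = −tan(+55.0°) tan(-18.900°) = 0.4890, H₀ = 1.0599 rad.
Bracket: H₀ sin φ sin δ + cos φ cos δ sin H₀ = 1.0599×0.81915×-0.32392 + 0.57358×0.94609×0.87230 = -0.281233 + 0.473361 = 0.192128.
Q̄ = (S₀/π) × [bracket] = (1475/π) × 0.192128 = 90.21 W/m².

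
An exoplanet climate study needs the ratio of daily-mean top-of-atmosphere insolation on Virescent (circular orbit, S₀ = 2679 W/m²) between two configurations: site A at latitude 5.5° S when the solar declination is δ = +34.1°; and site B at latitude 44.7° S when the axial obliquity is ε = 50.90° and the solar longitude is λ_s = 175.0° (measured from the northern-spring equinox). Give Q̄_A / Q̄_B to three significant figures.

Q̄_A / Q̄_B ≈ 1.17

— Configuration A (φ=-5.5°):
cos H₀ = −tan(-5.5°) tan(+34.100°) = 0.0652, H₀ = 1.5056 rad.
Bracket: H₀ sin φ sin δ + cos φ cos δ sin H₀ = 1.5056×-0.09585×0.56064 + 0.99540×0.82806×0.99787 = -0.080907 + 0.822495 = 0.741588.
Q̄ = (S₀/π) × [bracket] = (2679/π) × 0.741588 = 632.39 W/m².
— Configuration B (φ=-44.7°):
Solar declination: sin δ = sin ε · sin λ_s = sin 50.90° × sin 175.0° = 0.06764, so δ = +3.878°.
cos H₀ = −tan(-44.7°) tan(+3.878°) = 0.0671, H₀ = 1.5037 rad.
Bracket: H₀ sin φ sin δ + cos φ cos δ sin H₀ = 1.5037×-0.70339×0.06764 + 0.71080×0.99771×0.99775 = -0.071542 + 0.707577 = 0.636035.
Q̄ = (S₀/π) × [bracket] = (2679/π) × 0.636035 = 542.38 W/m².
Ratio Q̄_A / Q̄_B = 632.39 / 542.38 = 1.166.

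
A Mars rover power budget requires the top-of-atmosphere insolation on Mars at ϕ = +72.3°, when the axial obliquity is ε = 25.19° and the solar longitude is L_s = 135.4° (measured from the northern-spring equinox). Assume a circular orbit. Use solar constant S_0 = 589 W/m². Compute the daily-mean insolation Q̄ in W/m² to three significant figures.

Solar declination: sin δ = sin ε · sin L_s = sin 25.19° × sin 135.4° = 0.29885, so δ = +17.389°.
cos h₀ = −tan(+72.3°) tan(+17.389°) = -0.9813, h₀ = 2.9477 rad.
Bracket: h₀ sin ϕ sin δ + cos ϕ cos δ sin h₀ = 2.9477×0.95266×0.29885 + 0.30403×0.95430×0.19264 = 0.839217 + 0.055892 = 0.895109.
Q̄ = (S_0/π) × [bracket] = (589/π) × 0.895109 = 167.8 W/m².

Q̄ ≈ 168 W/m²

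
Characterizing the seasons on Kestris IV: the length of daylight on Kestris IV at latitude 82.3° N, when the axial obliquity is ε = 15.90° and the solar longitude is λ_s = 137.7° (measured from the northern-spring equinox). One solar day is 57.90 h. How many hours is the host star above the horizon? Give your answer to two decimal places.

57.90 h

Solar declination: sin δ = sin ε · sin λ_s = sin 15.90° × sin 137.7° = 0.18438, so δ = +10.625°.
Sunrise equation: cos H₀ = −tan φ · tan δ = -1.3875 ≤ −1, so the host star never sets (polar day) and H₀ = π.
Daylight = 2H₀/(2π) × 57.90 h = (3.1416/π) × 57.90 = 57.90 h.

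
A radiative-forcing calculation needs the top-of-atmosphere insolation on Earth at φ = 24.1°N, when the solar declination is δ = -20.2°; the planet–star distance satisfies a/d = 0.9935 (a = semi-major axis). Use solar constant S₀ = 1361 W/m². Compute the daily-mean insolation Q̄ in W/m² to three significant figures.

cos H₀ = −tan(+24.1°) tan(-20.200°) = 0.1646, H₀ = 1.4055 rad.
Bracket: H₀ sin φ sin δ + cos φ cos δ sin H₀ = 1.4055×0.40833×-0.34530 + 0.91283×0.93849×0.98636 = -0.198170 + 0.844997 = 0.646827.
Inverse-square distance factor (a/d)² = 0.9935² = 0.987042.
Q̄ = (S₀/π) × 0.987042 × [bracket] = (1361/π) × 0.987042 × 0.646827 = 276.6 W/m².

Q̄ ≈ 277 W/m²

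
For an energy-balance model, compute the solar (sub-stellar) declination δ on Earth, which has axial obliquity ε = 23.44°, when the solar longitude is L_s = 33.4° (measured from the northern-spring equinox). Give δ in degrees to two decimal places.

δ = +12.65°

sin δ = sin ε · sin L_s = sin 23.44° × sin 33.4° = 0.218975.
δ = arcsin(0.218975) = +12.65°.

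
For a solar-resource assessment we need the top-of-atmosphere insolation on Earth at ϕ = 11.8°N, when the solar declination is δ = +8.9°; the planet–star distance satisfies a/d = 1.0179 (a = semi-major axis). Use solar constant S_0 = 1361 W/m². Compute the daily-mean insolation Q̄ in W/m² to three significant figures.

Q̄ ≈ 457 W/m²

cos h₀ = −tan(+11.8°) tan(+8.900°) = -0.0327, h₀ = 1.6035 rad.
Bracket: h₀ sin ϕ sin δ + cos ϕ cos δ sin h₀ = 1.6035×0.20450×0.15471 + 0.97887×0.98796×0.99946 = 0.050732 + 0.966562 = 1.017294.
Inverse-square distance factor (a/d)² = 1.0179² = 1.036120.
Q̄ = (S_0/π) × 1.036120 × [bracket] = (1361/π) × 1.036120 × 1.017294 = 456.6 W/m².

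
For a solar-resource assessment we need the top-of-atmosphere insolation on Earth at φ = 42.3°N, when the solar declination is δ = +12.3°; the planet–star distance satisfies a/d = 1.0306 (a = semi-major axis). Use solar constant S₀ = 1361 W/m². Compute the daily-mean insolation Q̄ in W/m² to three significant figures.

cos H₀ = −tan(+42.3°) tan(+12.300°) = -0.1984, H₀ = 1.7705 rad.
Bracket: H₀ sin φ sin δ + cos φ cos δ sin H₀ = 1.7705×0.67301×0.21303 + 0.73963×0.97705×0.98012 = 0.253839 + 0.708289 = 0.962128.
Inverse-square distance factor (a/d)² = 1.0306² = 1.062136.
Q̄ = (S₀/π) × 1.062136 × [bracket] = (1361/π) × 1.062136 × 0.962128 = 442.7 W/m².

Q̄ ≈ 443 W/m²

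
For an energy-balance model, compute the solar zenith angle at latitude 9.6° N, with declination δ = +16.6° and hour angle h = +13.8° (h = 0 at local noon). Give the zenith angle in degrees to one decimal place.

cos θ_z = sin φ sin δ + cos φ cos δ cos h = 0.047644 + 0.917627 = 0.965271.
θ_z = arccos(0.965271) = 15.1°.

θ_z = 15.1°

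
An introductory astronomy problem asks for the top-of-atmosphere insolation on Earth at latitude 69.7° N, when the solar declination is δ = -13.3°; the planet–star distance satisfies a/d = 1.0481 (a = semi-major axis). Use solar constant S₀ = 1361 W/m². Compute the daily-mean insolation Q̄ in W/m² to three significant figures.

Q̄ ≈ 33.5 W/m²

cos H₀ = −tan(+69.7°) tan(-13.300°) = 0.6390, H₀ = 0.8775 rad.
Bracket: H₀ sin φ sin δ + cos φ cos δ sin H₀ = 0.8775×0.93789×-0.23005 + 0.34694×0.97318×0.76917 = -0.189331 + 0.259699 = 0.070368.
Inverse-square distance factor (a/d)² = 1.0481² = 1.098514.
Q̄ = (S₀/π) × 1.098514 × [bracket] = (1361/π) × 1.098514 × 0.070368 = 33.49 W/m².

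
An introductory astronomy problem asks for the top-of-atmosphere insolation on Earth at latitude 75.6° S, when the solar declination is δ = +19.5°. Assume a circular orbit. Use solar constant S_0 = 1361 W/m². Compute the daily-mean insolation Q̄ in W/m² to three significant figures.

cos h₀ = −tan(-75.6°) tan(+19.500°) = 1.3792 ≥ 1 ⇒ polar night, h₀ = 0 and Q̄ = 0.

Q̄ ≈ 0.00 W/m²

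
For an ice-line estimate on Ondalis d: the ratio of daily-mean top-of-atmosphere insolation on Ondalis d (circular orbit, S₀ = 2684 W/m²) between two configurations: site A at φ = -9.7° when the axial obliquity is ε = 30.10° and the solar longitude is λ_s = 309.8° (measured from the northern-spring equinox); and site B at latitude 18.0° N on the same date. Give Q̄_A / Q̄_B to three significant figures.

— Configuration A (φ=-9.7°):
Solar declination: sin δ = sin ε · sin λ_s = sin 30.10° × sin 309.8° = -0.38530, so δ = -22.663°.
cos H₀ = −tan(-9.7°) tan(-22.663°) = -0.0714, H₀ = 1.6422 rad.
Bracket: H₀ sin φ sin δ + cos φ cos δ sin H₀ = 1.6422×-0.16849×-0.38530 + 0.98570×0.92279×0.99745 = 0.106610 + 0.907275 = 1.013885.
Q̄ = (S₀/π) × [bracket] = (2684/π) × 1.013885 = 866.21 W/m².
— Configuration B (φ=+18.0°):
cos H₀ = −tan(+18.0°) tan(-22.663°) = 0.1357, H₀ = 1.4347 rad.
Bracket: H₀ sin φ sin δ + cos φ cos δ sin H₀ = 1.4347×0.30902×-0.38530 + 0.95106×0.92279×0.99075 = -0.170823 + 0.869511 = 0.698688.
Q̄ = (S₀/π) × [bracket] = (2684/π) × 0.698688 = 596.92 W/m².
Ratio Q̄_A / Q̄_B = 866.21 / 596.92 = 1.451.

Q̄_A / Q̄_B ≈ 1.45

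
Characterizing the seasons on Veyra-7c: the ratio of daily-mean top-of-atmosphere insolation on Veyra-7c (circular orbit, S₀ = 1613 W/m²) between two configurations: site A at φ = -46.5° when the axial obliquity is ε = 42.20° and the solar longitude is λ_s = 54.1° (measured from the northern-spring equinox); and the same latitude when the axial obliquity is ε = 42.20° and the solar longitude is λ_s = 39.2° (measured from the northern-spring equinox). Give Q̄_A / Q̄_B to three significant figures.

— Configuration A (φ=-46.5°):
Solar declination: sin δ = sin ε · sin λ_s = sin 42.20° × sin 54.1° = 0.54412, so δ = +32.965°.
cos H₀ = −tan(-46.5°) tan(+32.965°) = 0.6834, H₀ = 0.8184 rad.
Bracket: H₀ sin φ sin δ + cos φ cos δ sin H₀ = 0.8184×-0.72537×0.54412 + 0.68835×0.83901×0.73004 = -0.323013 + 0.421622 = 0.098609.
Q̄ = (S₀/π) × [bracket] = (1613/π) × 0.098609 = 50.629 W/m².
— Configuration B (φ=-46.5°):
Solar declination: sin δ = sin ε · sin λ_s = sin 42.20° × sin 39.2° = 0.42455, so δ = +25.122°.
cos H₀ = −tan(-46.5°) tan(+25.122°) = 0.4941, H₀ = 1.0540 rad.
Bracket: H₀ sin φ sin δ + cos φ cos δ sin H₀ = 1.0540×-0.72537×0.42455 + 0.68835×0.90541×0.86939 = -0.324585 + 0.541838 = 0.217253.
Q̄ = (S₀/π) × [bracket] = (1613/π) × 0.217253 = 111.55 W/m².
Ratio Q̄_A / Q̄_B = 50.629 / 111.55 = 0.4539.

Q̄_A / Q̄_B ≈ 0.454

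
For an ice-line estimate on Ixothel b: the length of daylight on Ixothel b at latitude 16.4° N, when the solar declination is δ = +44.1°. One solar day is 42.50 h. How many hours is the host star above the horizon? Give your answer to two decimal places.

cos H₀ = −tan φ · tan δ = −tan(+16.4°) × tan(+44.100°) = -0.2852, so H₀ = 1.8600 rad = 106.57°.
Daylight = 2H₀/(2π) × 42.50 h = (1.8600/π) × 42.50 = 25.16 h.

25.16 h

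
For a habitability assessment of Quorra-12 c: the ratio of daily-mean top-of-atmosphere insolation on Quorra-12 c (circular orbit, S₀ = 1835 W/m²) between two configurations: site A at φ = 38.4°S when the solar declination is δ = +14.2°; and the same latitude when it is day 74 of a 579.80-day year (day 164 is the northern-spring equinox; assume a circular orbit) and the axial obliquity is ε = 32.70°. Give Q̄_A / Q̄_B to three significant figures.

— Configuration A (φ=-38.4°):
cos H₀ = −tan(-38.4°) tan(+14.200°) = 0.2006, H₀ = 1.3689 rad.
Bracket: H₀ sin φ sin δ + cos φ cos δ sin H₀ = 1.3689×-0.62115×0.24531 + 0.78369×0.96945×0.97968 = -0.208585 + 0.744310 = 0.535725.
Q̄ = (S₀/π) × [bracket] = (1835/π) × 0.535725 = 312.92 W/m².
— Configuration B (φ=-38.4°):
Solar longitude: λ_s = 360° × (74 − 164)/579.80 = -55.881°, i.e. -55.881° + 360° = 304.119°.
sin δ = sin 32.70° × sin 304.119° = -0.44725, so δ = -26.568°.
cos H₀ = −tan(-38.4°) tan(-26.568°) = -0.3963, H₀ = 1.9783 rad.
Bracket: H₀ sin φ sin δ + cos φ cos δ sin H₀ = 1.9783×-0.62115×-0.44725 + 0.78369×0.89441×0.91810 = 0.549590 + 0.643533 = 1.193123.
Q̄ = (S₀/π) × [bracket] = (1835/π) × 1.193123 = 696.90 W/m².
Ratio Q̄_A / Q̄_B = 312.92 / 696.90 = 0.4490.

Q̄_A / Q̄_B ≈ 0.449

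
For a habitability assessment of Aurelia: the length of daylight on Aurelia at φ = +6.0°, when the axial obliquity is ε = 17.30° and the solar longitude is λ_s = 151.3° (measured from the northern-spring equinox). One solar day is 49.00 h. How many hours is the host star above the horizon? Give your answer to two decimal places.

Solar declination: sin δ = sin ε · sin λ_s = sin 17.30° × sin 151.3° = 0.14281, so δ = +8.210°.
cos H₀ = −tan φ · tan δ = −tan(+6.0°) × tan(+8.210°) = -0.0152, so H₀ = 1.5860 rad = 90.87°.
Daylight = 2H₀/(2π) × 49.00 h = (1.5860/π) × 49.00 = 24.74 h.

24.74 h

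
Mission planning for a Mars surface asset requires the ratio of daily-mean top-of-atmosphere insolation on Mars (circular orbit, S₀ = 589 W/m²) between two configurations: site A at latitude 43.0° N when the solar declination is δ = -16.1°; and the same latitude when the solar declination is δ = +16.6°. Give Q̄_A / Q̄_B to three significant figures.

Q̄_A / Q̄_B ≈ 0.417

— Configuration A (φ=+43.0°):
cos H₀ = −tan(+43.0°) tan(-16.100°) = 0.2692, H₀ = 1.2983 rad.
Bracket: H₀ sin φ sin δ + cos φ cos δ sin H₀ = 1.2983×0.68200×-0.27731 + 0.73135×0.96078×0.96310 = -0.245542 + 0.676738 = 0.431196.
Q̄ = (S₀/π) × [bracket] = (589/π) × 0.431196 = 80.843 W/m².
— Configuration B (φ=+43.0°):
cos H₀ = −tan(+43.0°) tan(+16.600°) = -0.2780, H₀ = 1.8525 rad.
Bracket: H₀ sin φ sin δ + cos φ cos δ sin H₀ = 1.8525×0.68200×0.28569 + 0.73135×0.95832×0.96058 = 0.360942 + 0.673239 = 1.034181.
Q̄ = (S₀/π) × [bracket] = (589/π) × 1.034181 = 193.89 W/m².
Ratio Q̄_A / Q̄_B = 80.843 / 193.89 = 0.4170.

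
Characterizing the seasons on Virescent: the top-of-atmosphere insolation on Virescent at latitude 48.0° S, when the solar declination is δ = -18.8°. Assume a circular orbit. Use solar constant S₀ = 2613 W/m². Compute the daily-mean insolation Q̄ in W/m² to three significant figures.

Q̄ ≈ 878 W/m²

cos H₀ = −tan(-48.0°) tan(-18.800°) = -0.3781, H₀ = 1.9585 rad.
Bracket: H₀ sin φ sin δ + cos φ cos δ sin H₀ = 1.9585×-0.74314×-0.32227 + 0.66913×0.94665×0.92577 = 0.469045 + 0.586412 = 1.055457.
Q̄ = (S₀/π) × [bracket] = (2613/π) × 1.055457 = 877.9 W/m².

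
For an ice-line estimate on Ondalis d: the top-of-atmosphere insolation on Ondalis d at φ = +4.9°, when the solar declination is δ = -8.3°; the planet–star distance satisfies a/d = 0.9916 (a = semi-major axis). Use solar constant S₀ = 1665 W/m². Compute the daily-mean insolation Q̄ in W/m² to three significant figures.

Q̄ ≈ 504 W/m²

cos H₀ = −tan(+4.9°) tan(-8.300°) = 0.0125, H₀ = 1.5583 rad.
Bracket: H₀ sin φ sin δ + cos φ cos δ sin H₀ = 1.5583×0.08542×-0.14436 + 0.99635×0.98953×0.99992 = -0.019216 + 0.985839 = 0.966623.
Inverse-square distance factor (a/d)² = 0.9916² = 0.983271.
Q̄ = (S₀/π) × 0.983271 × [bracket] = (1665/π) × 0.983271 × 0.966623 = 503.7 W/m².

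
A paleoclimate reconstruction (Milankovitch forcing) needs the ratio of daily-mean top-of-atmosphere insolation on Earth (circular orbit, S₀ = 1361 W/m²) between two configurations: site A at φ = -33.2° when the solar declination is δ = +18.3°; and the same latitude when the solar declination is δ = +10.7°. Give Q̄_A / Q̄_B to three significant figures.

— Configuration A (φ=-33.2°):
cos H₀ = −tan(-33.2°) tan(+18.300°) = 0.2164, H₀ = 1.3527 rad.
Bracket: H₀ sin φ sin δ + cos φ cos δ sin H₀ = 1.3527×-0.54756×0.31399 + 0.83676×0.94943×0.97630 = -0.232567 + 0.775617 = 0.543050.
Q̄ = (S₀/π) × [bracket] = (1361/π) × 0.543050 = 235.26 W/m².
— Configuration B (φ=-33.2°):
cos H₀ = −tan(-33.2°) tan(+10.700°) = 0.1236, H₀ = 1.4468 rad.
Bracket: H₀ sin φ sin δ + cos φ cos δ sin H₀ = 1.4468×-0.54756×0.18567 + 0.83676×0.98261×0.99233 = -0.147090 + 0.815902 = 0.668812.
Q̄ = (S₀/π) × [bracket] = (1361/π) × 0.668812 = 289.74 W/m².
Ratio Q̄_A / Q̄_B = 235.26 / 289.74 = 0.8120.

Q̄_A / Q̄_B ≈ 0.812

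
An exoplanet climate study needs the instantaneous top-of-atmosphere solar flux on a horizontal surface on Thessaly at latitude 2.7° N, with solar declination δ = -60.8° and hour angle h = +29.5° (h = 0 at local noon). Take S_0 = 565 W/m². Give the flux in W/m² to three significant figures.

cos θ_z = sin ϕ sin δ + cos ϕ cos δ cos h = -0.041120 + 0.424140 = 0.383020.
Flux = S_0 · cos θ_z = 565 × 0.383020 = 216.4 W/m².

216 W/m²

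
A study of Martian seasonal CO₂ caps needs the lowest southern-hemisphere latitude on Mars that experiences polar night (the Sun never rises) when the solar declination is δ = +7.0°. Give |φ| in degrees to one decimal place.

|φ| = 83.0°

Polar night requires cos H₀ = −tan φ tan δ ≥ 1, i.e. tan φ tan δ ≤ −1.
The boundary is |tan φ| · |tan δ| = 1, so |φ| = 90° − |δ| = 90° − 7.0° = 83.0° in the southern hemisphere.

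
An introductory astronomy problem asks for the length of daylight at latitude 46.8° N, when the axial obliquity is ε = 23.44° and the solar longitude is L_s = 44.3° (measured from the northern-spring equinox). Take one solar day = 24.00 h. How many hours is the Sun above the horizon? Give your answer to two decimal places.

Solar declination: sin δ = sin ε · sin L_s = sin 23.44° × sin 44.3° = 0.27782, so δ = +16.130°.
cos h₀ = −tan ϕ · tan δ = −tan(+46.8°) × tan(+16.130°) = -0.3080, so h₀ = 1.8839 rad = 107.94°.
Daylight = 2h₀/(2π) × 24.00 h = (1.8839/π) × 24.00 = 14.39 h.

14.39 h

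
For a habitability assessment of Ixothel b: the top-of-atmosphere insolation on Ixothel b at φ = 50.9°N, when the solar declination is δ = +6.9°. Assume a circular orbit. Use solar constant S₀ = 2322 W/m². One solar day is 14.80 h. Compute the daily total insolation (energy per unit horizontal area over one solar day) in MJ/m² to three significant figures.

30.7 MJ/m²

cos H₀ = −tan(+50.9°) tan(+6.900°) = -0.1489, H₀ = 1.7203 rad.
Bracket: H₀ sin φ sin δ + cos φ cos δ sin H₀ = 1.7203×0.77605×0.12014 + 0.63068×0.99276×0.98885 = 0.160392 + 0.619133 = 0.779525.
Q̄ = (S₀/π) × [bracket] = (2322/π) × 0.779525 = 576.16 W/m².
Daily total = Q̄ × 14.80 h × 3600 s/h = 576.16 × 14.80 × 3600 / 10⁶ = 30.70 MJ/m².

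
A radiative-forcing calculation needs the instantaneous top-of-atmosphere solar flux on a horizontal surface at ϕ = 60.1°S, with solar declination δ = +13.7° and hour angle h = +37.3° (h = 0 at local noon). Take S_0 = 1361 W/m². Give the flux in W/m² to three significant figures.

cos θ_z = sin ϕ sin δ + cos ϕ cos δ cos h = -0.205314 + 0.385252 = 0.179938.
Flux = S_0 · cos θ_z = 1361 × 0.179938 = 244.9 W/m².

245 W/m²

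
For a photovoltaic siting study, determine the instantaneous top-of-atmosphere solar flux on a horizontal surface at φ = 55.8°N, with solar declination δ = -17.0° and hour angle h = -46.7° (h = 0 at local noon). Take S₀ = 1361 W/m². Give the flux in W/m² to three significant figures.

cos θ_z = sin φ sin δ + cos φ cos δ cos h = -0.241815 + 0.368643 = 0.126828.
Flux = S₀ · cos θ_z = 1361 × 0.126828 = 172.6 W/m².

173 W/m²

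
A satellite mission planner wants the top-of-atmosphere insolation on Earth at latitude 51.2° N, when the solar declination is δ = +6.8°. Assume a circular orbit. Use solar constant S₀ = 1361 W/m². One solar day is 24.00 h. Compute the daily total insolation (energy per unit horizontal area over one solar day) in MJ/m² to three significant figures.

cos H₀ = −tan(+51.2°) tan(+6.800°) = -0.1483, H₀ = 1.7197 rad.
Bracket: H₀ sin φ sin δ + cos φ cos δ sin H₀ = 1.7197×0.77934×0.11840 + 0.62660×0.99297×0.98894 = 0.158683 + 0.615314 = 0.773997.
Q̄ = (S₀/π) × [bracket] = (1361/π) × 0.773997 = 335.31 W/m².
Daily total = Q̄ × 24.00 h × 3600 s/h = 335.31 × 24.00 × 3600 / 10⁶ = 28.97 MJ/m².

29.0 MJ/m²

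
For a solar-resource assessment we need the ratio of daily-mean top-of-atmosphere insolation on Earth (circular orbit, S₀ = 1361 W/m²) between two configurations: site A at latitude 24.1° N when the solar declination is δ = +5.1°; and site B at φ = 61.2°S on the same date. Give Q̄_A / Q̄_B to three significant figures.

— Configuration A (φ=+24.1°):
cos H₀ = −tan(+24.1°) tan(+5.100°) = -0.0399, H₀ = 1.6107 rad.
Bracket: H₀ sin φ sin δ + cos φ cos δ sin H₀ = 1.6107×0.40833×0.08889 + 0.91283×0.99604×0.99920 = 0.058463 + 0.908488 = 0.966951.
Q̄ = (S₀/π) × [bracket] = (1361/π) × 0.966951 = 418.90 W/m².
— Configuration B (φ=-61.2°):
cos H₀ = −tan(-61.2°) tan(+5.100°) = 0.1623, H₀ = 1.4077 rad.
Bracket: H₀ sin φ sin δ + cos φ cos δ sin H₀ = 1.4077×-0.87631×0.08889 + 0.48175×0.99604×0.98673 = -0.109653 + 0.473475 = 0.363822.
Q̄ = (S₀/π) × [bracket] = (1361/π) × 0.363822 = 157.61 W/m².
Ratio Q̄_A / Q̄_B = 418.90 / 157.61 = 2.658.

Q̄_A / Q̄_B ≈ 2.66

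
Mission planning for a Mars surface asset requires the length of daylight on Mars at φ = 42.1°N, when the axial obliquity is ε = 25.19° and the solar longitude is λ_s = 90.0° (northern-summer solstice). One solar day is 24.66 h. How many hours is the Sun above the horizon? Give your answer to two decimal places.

Solar declination: sin δ = sin ε · sin λ_s = sin 25.19° × sin 90.0° = 0.42562, so δ = +25.190°.
cos H₀ = −tan φ · tan δ = −tan(+42.1°) × tan(+25.190°) = -0.4250, so H₀ = 2.0098 rad = 115.15°.
Daylight = 2H₀/(2π) × 24.66 h = (2.0098/π) × 24.66 = 15.78 h.

15.78 h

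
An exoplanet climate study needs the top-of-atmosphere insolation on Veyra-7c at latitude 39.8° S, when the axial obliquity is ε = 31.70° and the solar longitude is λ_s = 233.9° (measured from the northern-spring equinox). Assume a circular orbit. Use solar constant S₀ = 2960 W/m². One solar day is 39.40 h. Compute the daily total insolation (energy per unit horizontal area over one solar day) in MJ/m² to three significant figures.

Solar declination: sin δ = sin ε · sin λ_s = sin 31.70° × sin 233.9° = -0.42458, so δ = -25.124°.
cos H₀ = −tan(-39.8°) tan(-25.124°) = -0.3907, H₀ = 1.9722 rad.
Bracket: H₀ sin φ sin δ + cos φ cos δ sin H₀ = 1.9722×-0.64011×-0.42458 + 0.76828×0.90539×0.92052 = 0.536000 + 0.640307 = 1.176307.
Q̄ = (S₀/π) × [bracket] = (2960/π) × 1.176307 = 1108.3 W/m².
Daily total = Q̄ × 39.40 h × 3600 s/h = 1108.3 × 39.40 × 3600 / 10⁶ = 157.2 MJ/m².

157 MJ/m²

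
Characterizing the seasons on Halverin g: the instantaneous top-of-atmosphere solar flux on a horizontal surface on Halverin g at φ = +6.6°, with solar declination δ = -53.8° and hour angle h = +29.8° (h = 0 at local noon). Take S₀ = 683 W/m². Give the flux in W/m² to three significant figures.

cos θ_z = sin φ sin δ + cos φ cos δ cos h = -0.092750 + 0.509111 = 0.416361.
Flux = S₀ · cos θ_z = 683 × 0.416361 = 284.4 W/m².

284 W/m²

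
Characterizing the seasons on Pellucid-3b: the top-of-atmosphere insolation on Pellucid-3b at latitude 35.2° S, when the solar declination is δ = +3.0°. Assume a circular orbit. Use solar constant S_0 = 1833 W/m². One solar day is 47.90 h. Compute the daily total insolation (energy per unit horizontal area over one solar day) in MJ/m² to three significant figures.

77.4 MJ/m²

cos h₀ = −tan(-35.2°) tan(+3.000°) = 0.0370, h₀ = 1.5338 rad.
Bracket: h₀ sin ϕ sin δ + cos ϕ cos δ sin h₀ = 1.5338×-0.57643×0.05234 + 0.81714×0.99863×0.99932 = -0.046275 + 0.815466 = 0.769191.
Q̄ = (S_0/π) × [bracket] = (1833/π) × 0.769191 = 448.79 W/m².
Daily total = Q̄ × 47.90 h × 3600 s/h = 448.79 × 47.90 × 3600 / 10⁶ = 77.39 MJ/m².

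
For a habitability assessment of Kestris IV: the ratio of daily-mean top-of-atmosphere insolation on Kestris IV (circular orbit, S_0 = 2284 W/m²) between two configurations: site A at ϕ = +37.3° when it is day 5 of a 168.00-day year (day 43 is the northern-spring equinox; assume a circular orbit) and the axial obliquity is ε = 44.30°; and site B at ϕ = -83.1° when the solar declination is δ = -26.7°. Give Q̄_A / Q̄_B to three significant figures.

— Configuration A (ϕ=+37.3°):
Solar longitude: L_s = 360° × (5 − 43)/168.00 = -81.429°, i.e. -81.429° + 360° = 278.571°.
sin δ = sin 44.30° × sin 278.571° = -0.69061, so δ = -43.679°.
cos h₀ = −tan(+37.3°) tan(-43.679°) = 0.7274, h₀ = 0.7562 rad.
Bracket: h₀ sin ϕ sin δ + cos ϕ cos δ sin h₀ = 0.7562×0.60599×-0.69061 + 0.79547×0.72322×0.68616 = -0.316472 + 0.394748 = 0.078276.
Q̄ = (S_0/π) × [bracket] = (2284/π) × 0.078276 = 56.908 W/m².
— Configuration B (ϕ=-83.1°):
cos h₀ = −tan(-83.1°) tan(-26.700°) = -4.1561 ≤ −1 ⇒ polar day, h₀ = π.
Bracket: h₀ sin ϕ sin δ + cos ϕ cos δ sin h₀ = 3.1416×-0.99276×-0.44932 + 0.12014×0.89337×0.00000 = 1.401364 + 0.000000 = 1.401364.
Q̄ = (S_0/π) × [bracket] = (2284/π) × 1.401364 = 1018.8 W/m².
Ratio Q̄_A / Q̄_B = 56.908 / 1018.8 = 0.05586.

Q̄_A / Q̄_B ≈ 0.0559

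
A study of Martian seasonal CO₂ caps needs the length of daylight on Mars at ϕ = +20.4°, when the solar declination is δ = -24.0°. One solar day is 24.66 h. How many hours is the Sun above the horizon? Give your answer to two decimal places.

cos h₀ = −tan ϕ · tan δ = −tan(+20.4°) × tan(-24.000°) = 0.1656, so h₀ = 1.4045 rad = 80.47°.
Daylight = 2h₀/(2π) × 24.66 h = (1.4045/π) × 24.66 = 11.02 h.

11.02 h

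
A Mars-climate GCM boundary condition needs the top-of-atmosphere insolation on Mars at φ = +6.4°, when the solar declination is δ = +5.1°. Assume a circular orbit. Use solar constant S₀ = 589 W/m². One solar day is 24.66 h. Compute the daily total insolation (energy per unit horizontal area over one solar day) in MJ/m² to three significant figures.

cos H₀ = −tan(+6.4°) tan(+5.100°) = -0.0100, H₀ = 1.5808 rad.
Bracket: H₀ sin φ sin δ + cos φ cos δ sin H₀ = 1.5808×0.11147×0.08889 + 0.99377×0.99604×0.99995 = 0.015663 + 0.989785 = 1.005448.
Q̄ = (S₀/π) × [bracket] = (589/π) × 1.005448 = 188.51 W/m².
Daily total = Q̄ × 24.66 h × 3600 s/h = 188.51 × 24.66 × 3600 / 10⁶ = 16.74 MJ/m².

16.7 MJ/m²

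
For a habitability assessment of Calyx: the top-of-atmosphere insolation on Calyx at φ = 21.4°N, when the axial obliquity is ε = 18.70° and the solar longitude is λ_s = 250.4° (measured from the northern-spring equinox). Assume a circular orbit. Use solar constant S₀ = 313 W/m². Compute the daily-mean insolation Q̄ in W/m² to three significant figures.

Solar declination: sin δ = sin ε · sin λ_s = sin 18.70° × sin 250.4° = -0.30204, so δ = -17.580°.
cos H₀ = −tan(+21.4°) tan(-17.580°) = 0.1242, H₀ = 1.4463 rad.
Bracket: H₀ sin φ sin δ + cos φ cos δ sin H₀ = 1.4463×0.36488×-0.30204 + 0.93106×0.95330×0.99226 = -0.159394 + 0.880710 = 0.721316.
Q̄ = (S₀/π) × [bracket] = (313/π) × 0.721316 = 71.87 W/m².

Q̄ ≈ 71.9 W/m²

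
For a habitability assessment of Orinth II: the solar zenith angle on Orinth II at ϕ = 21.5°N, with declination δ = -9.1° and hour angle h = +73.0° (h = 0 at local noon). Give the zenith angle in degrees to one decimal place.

θ_z = 77.8°

cos θ_z = sin ϕ sin δ + cos ϕ cos δ cos h = -0.057965 + 0.268604 = 0.210639.
θ_z = arccos(0.210639) = 77.8°.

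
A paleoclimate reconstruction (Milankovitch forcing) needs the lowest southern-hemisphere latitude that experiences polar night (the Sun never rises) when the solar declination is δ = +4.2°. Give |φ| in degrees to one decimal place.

Polar night requires cos H₀ = −tan φ tan δ ≥ 1, i.e. tan φ tan δ ≤ −1.
The boundary is |tan φ| · |tan δ| = 1, so |φ| = 90° − |δ| = 90° − 4.2° = 85.8° in the southern hemisphere.

|φ| = 85.8°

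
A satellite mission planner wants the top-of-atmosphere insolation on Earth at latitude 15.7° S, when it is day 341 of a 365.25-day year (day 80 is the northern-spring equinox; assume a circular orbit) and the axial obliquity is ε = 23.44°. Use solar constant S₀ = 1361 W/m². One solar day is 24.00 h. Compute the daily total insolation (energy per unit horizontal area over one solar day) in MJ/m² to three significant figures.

39.6 MJ/m²

Solar longitude: λ_s = 360° × (341 − 80)/365.25 = 257.248°.
sin δ = sin 23.44° × sin 257.248° = -0.38798, so δ = -22.829°.
cos H₀ = −tan(-15.7°) tan(-22.829°) = -0.1183, H₀ = 1.6894 rad.
Bracket: H₀ sin φ sin δ + cos φ cos δ sin H₀ = 1.6894×-0.27060×-0.38798 + 0.96269×0.92167×0.99298 = 0.177366 + 0.881054 = 1.058420.
Q̄ = (S₀/π) × [bracket] = (1361/π) × 1.058420 = 458.53 W/m².
Daily total = Q̄ × 24.00 h × 3600 s/h = 458.53 × 24.00 × 3600 / 10⁶ = 39.62 MJ/m².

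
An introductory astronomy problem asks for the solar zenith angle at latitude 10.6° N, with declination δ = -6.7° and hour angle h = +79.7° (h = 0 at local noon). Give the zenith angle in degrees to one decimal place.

cos θ_z = sin φ sin δ + cos φ cos δ cos h = -0.021462 + 0.174551 = 0.153089.
θ_z = arccos(0.153089) = 81.2°.

θ_z = 81.2°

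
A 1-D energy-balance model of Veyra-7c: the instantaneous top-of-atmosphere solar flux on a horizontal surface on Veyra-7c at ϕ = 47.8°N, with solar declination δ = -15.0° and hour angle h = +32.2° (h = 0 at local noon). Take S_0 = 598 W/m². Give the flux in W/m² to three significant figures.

214 W/m²

cos θ_z = sin ϕ sin δ + cos ϕ cos δ cos h = -0.191734 + 0.549037 = 0.357303.
Flux = S_0 · cos θ_z = 598 × 0.357303 = 213.7 W/m².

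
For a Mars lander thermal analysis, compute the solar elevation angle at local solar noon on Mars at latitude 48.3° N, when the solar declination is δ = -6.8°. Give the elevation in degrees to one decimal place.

34.9°

At local noon the hour angle is zero, so the zenith angle equals |φ − δ| = |+48.3° − (-6.800°)| = 55.100°.
Elevation = 90° − 55.100° = 34.9°.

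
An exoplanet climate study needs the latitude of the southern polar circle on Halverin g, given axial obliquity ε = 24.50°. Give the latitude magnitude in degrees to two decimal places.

The polar circle is the lowest latitude that experiences at least one full rotation of continuous darkness at the northern-summer solstice; it lies at |φ| = 90° − ε = 90° − 24.50° = 65.50°.

65.50°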